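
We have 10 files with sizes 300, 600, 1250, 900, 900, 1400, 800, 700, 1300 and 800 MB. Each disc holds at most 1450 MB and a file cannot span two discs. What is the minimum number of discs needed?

8

Total = 1400 + 1300 + 1250 + 900 + 900 + 800 + 800 + 700 + 600 + 300 = 8950 MB.
Lower bound: ⌈8950/1450⌉ = 7 discs.
A packing using 8 discs:
  disc 1: 1400 = 1400
  disc 2: 1300 = 1300
  disc 3: 1250 = 1250
  disc 4: 900 + 300 = 1200
  disc 5: 900 = 900
  disc 6: 800 + 600 = 1400
  disc 7: 800 = 800
  disc 8: 700 = 700
No arrangement into 7 discs stays within capacity, so 8 is optimal.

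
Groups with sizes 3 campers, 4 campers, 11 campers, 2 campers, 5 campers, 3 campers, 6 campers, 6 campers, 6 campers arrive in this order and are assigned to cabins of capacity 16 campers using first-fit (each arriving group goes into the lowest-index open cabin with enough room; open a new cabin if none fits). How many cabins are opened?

4

  3 → cabin 1 (new)  [load 3/16]
  4 → cabin 1  [load 7/16]
  11 → cabin 2 (new)  [load 11/16]
  2 → cabin 1  [load 9/16]
  5 → cabin 1  [load 14/16]
  3 → cabin 2  [load 14/16]
  6 → cabin 3 (new)  [load 6/16]
  6 → cabin 3  [load 12/16]
  6 → cabin 4 (new)  [load 6/16]
4 cabins opened.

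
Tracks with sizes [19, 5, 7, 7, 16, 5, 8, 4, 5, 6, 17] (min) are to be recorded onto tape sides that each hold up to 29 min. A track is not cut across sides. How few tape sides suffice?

4

Total = 19 + 17 + 16 + 8 + 7 + 7 + 6 + 5 + 5 + 5 + 4 = 99 min.
Lower bound: ⌈99/29⌉ = 4 tape sides.
A packing using 4 tape sides:
  side 1: 19 + 8 = 27
  side 2: 17 + 7 + 5 = 29
  side 3: 16 + 7 + 6 = 29
  side 4: 5 + 5 + 4 = 14
This matches the lower bound, so 4 is optimal.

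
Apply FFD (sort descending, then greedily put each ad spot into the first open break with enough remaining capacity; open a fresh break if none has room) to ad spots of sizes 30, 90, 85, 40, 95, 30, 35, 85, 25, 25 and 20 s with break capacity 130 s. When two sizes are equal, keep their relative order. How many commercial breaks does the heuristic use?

Sorted descending: 95, 90, 85, 85, 40, 35, 30, 30, 25, 25, 20.
  95 → break 1 (new)  [load 95/130]
  90 → break 2 (new)  [load 90/130]
  85 → break 3 (new)  [load 85/130]
  85 → break 4 (new)  [load 85/130]
  40 → break 2  [load 130/130]
  35 → break 1  [load 130/130]
  30 → break 3  [load 115/130]
  30 → break 4  [load 115/130]
  25 → break 5 (new)  [load 25/130]
  25 → break 5  [load 50/130]
  20 → break 5  [load 70/130]
5 commercial breaks opened.

5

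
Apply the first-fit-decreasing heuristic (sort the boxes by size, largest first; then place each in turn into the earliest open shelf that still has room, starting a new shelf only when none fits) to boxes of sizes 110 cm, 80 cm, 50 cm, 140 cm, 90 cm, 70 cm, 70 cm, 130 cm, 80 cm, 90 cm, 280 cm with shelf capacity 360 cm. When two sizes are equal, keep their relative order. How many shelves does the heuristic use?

4

Sorted descending: 280, 140, 130, 110, 90, 90, 80, 80, 70, 70, 50.
  280 → shelf 1 (new)  [load 280/360]
  140 → shelf 2 (new)  [load 140/360]
  130 → shelf 2  [load 270/360]
  110 → shelf 3 (new)  [load 110/360]
  90 → shelf 2  [load 360/360]
  90 → shelf 3  [load 200/360]
  80 → shelf 1  [load 360/360]
  80 → shelf 3  [load 280/360]
  70 → shelf 3  [load 350/360]
  70 → shelf 4 (new)  [load 70/360]
  50 → shelf 4  [load 120/360]
4 shelves opened.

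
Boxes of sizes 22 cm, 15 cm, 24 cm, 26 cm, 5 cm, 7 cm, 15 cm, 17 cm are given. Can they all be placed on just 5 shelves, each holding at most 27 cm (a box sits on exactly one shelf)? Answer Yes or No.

No

Total = 131 cm; ⌈131/27⌉ = 5.
6 boxes each exceed half the capacity and cannot share a shelf, forcing at least 6 shelves.
At least 6 shelves are required, but only 5 are allowed.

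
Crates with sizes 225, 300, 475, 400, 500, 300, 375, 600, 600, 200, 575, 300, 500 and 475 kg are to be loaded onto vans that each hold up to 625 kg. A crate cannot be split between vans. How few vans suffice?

11

Total = 600 + 600 + 575 + 500 + 500 + 475 + 475 + 400 + 375 + 300 + 300 + 300 + 225 + 200 = 5825 kg.
Lower bound: ⌈5825/625⌉ = 10 vans.
A packing using 11 vans:
  van 1: 600 = 600
  van 2: 600 = 600
  van 3: 575 = 575
  van 4: 500 = 500
  van 5: 500 = 500
  van 6: 475 = 475
  van 7: 475 = 475
  van 8: 400 + 225 = 625
  van 9: 375 + 200 = 575
  van 10: 300 + 300 = 600
  van 11: 300 = 300
No arrangement into 10 vans stays within capacity, so 11 is optimal.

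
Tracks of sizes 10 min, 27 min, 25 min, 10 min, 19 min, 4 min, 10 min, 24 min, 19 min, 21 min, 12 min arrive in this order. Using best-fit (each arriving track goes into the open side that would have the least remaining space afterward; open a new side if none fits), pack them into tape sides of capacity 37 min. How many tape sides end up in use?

  10 → side 1 (new)  [load 10/37]
  27 → side 1  [load 37/37]
  25 → side 2 (new)  [load 25/37]
  10 → side 2  [load 35/37]
  19 → side 3 (new)  [load 19/37]
  4 → side 3  [load 23/37]
  10 → side 3  [load 33/37]
  24 → side 4 (new)  [load 24/37]
  19 → side 5 (new)  [load 19/37]
  21 → side 6 (new)  [load 21/37]
  12 → side 4  [load 36/37]
6 tape sides opened.

6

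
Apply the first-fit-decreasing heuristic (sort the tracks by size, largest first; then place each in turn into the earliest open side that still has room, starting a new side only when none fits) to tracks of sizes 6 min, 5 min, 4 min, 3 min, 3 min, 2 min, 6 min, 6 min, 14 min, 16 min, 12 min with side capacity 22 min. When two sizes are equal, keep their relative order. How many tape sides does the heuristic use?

4

Sorted descending: 16, 14, 12, 6, 6, 6, 5, 4, 3, 3, 2.
  16 → side 1 (new)  [load 16/22]
  14 → side 2 (new)  [load 14/22]
  12 → side 3 (new)  [load 12/22]
  6 → side 1  [load 22/22]
  6 → side 2  [load 20/22]
  6 → side 3  [load 18/22]
  5 → side 4 (new)  [load 5/22]
  4 → side 3  [load 22/22]
  3 → side 4  [load 8/22]
  3 → side 4  [load 11/22]
  2 → side 2  [load 22/22]
4 tape sides opened.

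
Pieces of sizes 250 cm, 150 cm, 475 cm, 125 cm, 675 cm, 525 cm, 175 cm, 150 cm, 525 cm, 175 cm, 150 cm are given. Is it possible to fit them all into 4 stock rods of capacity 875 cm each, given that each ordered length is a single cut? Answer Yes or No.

Yes

A valid assignment using 4 stock rods:
  stock rod 1: 675 + 175 = 850
  stock rod 2: 525 + 175 + 150 = 850
  stock rod 3: 525 + 150 + 150 = 825
  stock rod 4: 475 + 250 + 125 = 850
Every load is within 875 cm, so 4 stock rods suffice.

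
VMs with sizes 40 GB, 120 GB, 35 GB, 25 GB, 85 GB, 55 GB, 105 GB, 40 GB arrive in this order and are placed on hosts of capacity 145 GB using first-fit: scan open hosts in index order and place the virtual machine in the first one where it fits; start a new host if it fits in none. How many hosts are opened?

  40 → host 1 (new)  [load 40/145]
  120 → host 2 (new)  [load 120/145]
  35 → host 1  [load 75/145]
  25 → host 1  [load 100/145]
  85 → host 3 (new)  [load 85/145]
  55 → host 3  [load 140/145]
  105 → host 4 (new)  [load 105/145]
  40 → host 1  [load 140/145]
4 hosts opened.

4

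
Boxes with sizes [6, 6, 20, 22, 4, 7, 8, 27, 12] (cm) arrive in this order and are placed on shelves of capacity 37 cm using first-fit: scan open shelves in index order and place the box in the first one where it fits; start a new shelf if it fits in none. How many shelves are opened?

4

  6 → shelf 1 (new)  [load 6/37]
  6 → shelf 1  [load 12/37]
  20 → shelf 1  [load 32/37]
  22 → shelf 2 (new)  [load 22/37]
  4 → shelf 1  [load 36/37]
  7 → shelf 2  [load 29/37]
  8 → shelf 2  [load 37/37]
  27 → shelf 3 (new)  [load 27/37]
  12 → shelf 4 (new)  [load 12/37]
4 shelves opened.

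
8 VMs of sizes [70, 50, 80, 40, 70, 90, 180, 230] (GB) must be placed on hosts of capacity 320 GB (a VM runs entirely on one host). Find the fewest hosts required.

3

Total = 230 + 180 + 90 + 80 + 70 + 70 + 50 + 40 = 810 GB.
Lower bound: ⌈810/320⌉ = 3 hosts.
A packing using 3 hosts:
  host 1: 230 + 90 = 320
  host 2: 180 + 80 + 50 = 310
  host 3: 70 + 70 + 40 = 180
This matches the lower bound, so 3 is optimal.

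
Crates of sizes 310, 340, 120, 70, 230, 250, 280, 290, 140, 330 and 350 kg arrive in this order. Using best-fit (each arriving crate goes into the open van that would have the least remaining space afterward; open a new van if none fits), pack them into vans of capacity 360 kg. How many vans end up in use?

  310 → van 1 (new)  [load 310/360]
  340 → van 2 (new)  [load 340/360]
  120 → van 3 (new)  [load 120/360]
  70 → van 3  [load 190/360]
  230 → van 4 (new)  [load 230/360]
  250 → van 5 (new)  [load 250/360]
  280 → van 6 (new)  [load 280/360]
  290 → van 7 (new)  [load 290/360]
  140 → van 3  [load 330/360]
  330 → van 8 (new)  [load 330/360]
  350 → van 9 (new)  [load 350/360]
9 vans opened.

9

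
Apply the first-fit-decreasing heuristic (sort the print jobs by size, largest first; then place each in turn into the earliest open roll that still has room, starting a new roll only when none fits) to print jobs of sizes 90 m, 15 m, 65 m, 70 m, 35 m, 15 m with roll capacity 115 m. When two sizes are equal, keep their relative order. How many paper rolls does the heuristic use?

Sorted descending: 90, 70, 65, 35, 15, 15.
  90 → roll 1 (new)  [load 90/115]
  70 → roll 2 (new)  [load 70/115]
  65 → roll 3 (new)  [load 65/115]
  35 → roll 2  [load 105/115]
  15 → roll 1  [load 105/115]
  15 → roll 3  [load 80/115]
3 paper rolls opened.

3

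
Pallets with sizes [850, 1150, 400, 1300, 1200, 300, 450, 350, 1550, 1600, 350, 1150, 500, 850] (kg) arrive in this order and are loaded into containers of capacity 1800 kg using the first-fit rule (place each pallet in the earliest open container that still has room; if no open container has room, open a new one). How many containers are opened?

  850 → container 1 (new)  [load 850/1800]
  1150 → container 2 (new)  [load 1150/1800]
  400 → container 1  [load 1250/1800]
  1300 → container 3 (new)  [load 1300/1800]
  1200 → container 4 (new)  [load 1200/1800]
  300 → container 1  [load 1550/1800]
  450 → container 2  [load 1600/1800]
  350 → container 3  [load 1650/1800]
  1550 → container 5 (new)  [load 1550/1800]
  1600 → container 6 (new)  [load 1600/1800]
  350 → container 4  [load 1550/1800]
  1150 → container 7 (new)  [load 1150/1800]
  500 → container 7  [load 1650/1800]
  850 → container 8 (new)  [load 850/1800]
8 containers opened.

8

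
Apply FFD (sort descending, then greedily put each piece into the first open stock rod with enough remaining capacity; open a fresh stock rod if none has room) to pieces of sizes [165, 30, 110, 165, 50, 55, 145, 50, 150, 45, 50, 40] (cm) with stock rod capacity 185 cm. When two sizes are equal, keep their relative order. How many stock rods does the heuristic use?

Sorted descending: 165, 165, 150, 145, 110, 55, 50, 50, 50, 45, 40, 30.
  165 → stock rod 1 (new)  [load 165/185]
  165 → stock rod 2 (new)  [load 165/185]
  150 → stock rod 3 (new)  [load 150/185]
  145 → stock rod 4 (new)  [load 145/185]
  110 → stock rod 5 (new)  [load 110/185]
  55 → stock rod 5  [load 165/185]
  50 → stock rod 6 (new)  [load 50/185]
  50 → stock rod 6  [load 100/185]
  50 → stock rod 6  [load 150/185]
  45 → stock rod 7 (new)  [load 45/185]
  40 → stock rod 4  [load 185/185]
  30 → stock rod 3  [load 180/185]
7 stock rods opened.

7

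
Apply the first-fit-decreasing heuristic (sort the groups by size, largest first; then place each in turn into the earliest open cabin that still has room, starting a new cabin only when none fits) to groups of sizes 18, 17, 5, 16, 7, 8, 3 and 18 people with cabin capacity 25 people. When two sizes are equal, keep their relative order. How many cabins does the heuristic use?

Sorted descending: 18, 18, 17, 16, 8, 7, 5, 3.
  18 → cabin 1 (new)  [load 18/25]
  18 → cabin 2 (new)  [load 18/25]
  17 → cabin 3 (new)  [load 17/25]
  16 → cabin 4 (new)  [load 16/25]
  8 → cabin 3  [load 25/25]
  7 → cabin 1  [load 25/25]
  5 → cabin 2  [load 23/25]
  3 → cabin 4  [load 19/25]
4 cabins opened.

4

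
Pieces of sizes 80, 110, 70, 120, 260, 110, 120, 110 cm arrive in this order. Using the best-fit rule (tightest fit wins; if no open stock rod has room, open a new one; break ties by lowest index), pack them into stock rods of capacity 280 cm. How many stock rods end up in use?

  80 → stock rod 1 (new)  [load 80/280]
  110 → stock rod 1  [load 190/280]
  70 → stock rod 1  [load 260/280]
  120 → stock rod 2 (new)  [load 120/280]
  260 → stock rod 3 (new)  [load 260/280]
  110 → stock rod 2  [load 230/280]
  120 → stock rod 4 (new)  [load 120/280]
  110 → stock rod 4  [load 230/280]
4 stock rods opened.

4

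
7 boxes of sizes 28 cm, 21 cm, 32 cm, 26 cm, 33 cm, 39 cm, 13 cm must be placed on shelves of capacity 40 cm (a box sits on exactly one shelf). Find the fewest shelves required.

Total = 39 + 33 + 32 + 28 + 26 + 21 + 13 = 192 cm.
Lower bound: ⌈192/40⌉ = 5 shelves.
Also, 6 boxes each exceed 20 cm, and no two of those can share a shelf, so at least 6 shelves are needed.
A packing using 6 shelves:
  shelf 1: 39 = 39
  shelf 2: 33 = 33
  shelf 3: 32 = 32
  shelf 4: 28 = 28
  shelf 5: 26 + 13 = 39
  shelf 6: 21 = 21
This matches the lower bound, so 6 is optimal.

6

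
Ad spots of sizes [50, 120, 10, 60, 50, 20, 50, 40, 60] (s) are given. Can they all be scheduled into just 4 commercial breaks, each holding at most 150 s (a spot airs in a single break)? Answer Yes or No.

Yes

A valid assignment using 4 commercial breaks:
  break 1: 120 + 20 + 10 = 150
  break 2: 60 + 60 = 120
  break 3: 50 + 50 + 50 = 150
  break 4: 40 = 40
Every load is within 150 s, so 4 commercial breaks suffice.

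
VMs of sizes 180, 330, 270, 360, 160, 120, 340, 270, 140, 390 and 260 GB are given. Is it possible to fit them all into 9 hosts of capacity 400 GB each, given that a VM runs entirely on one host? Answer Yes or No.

A valid assignment using 8 hosts:
  host 1: 390 = 390
  host 2: 360 = 360
  host 3: 340 = 340
  host 4: 330 = 330
  host 5: 270 + 120 = 390
  host 6: 270 = 270
  host 7: 260 + 140 = 400
  host 8: 180 + 160 = 340
That uses only 8 ≤ 9, so 9 hosts are enough.

Yes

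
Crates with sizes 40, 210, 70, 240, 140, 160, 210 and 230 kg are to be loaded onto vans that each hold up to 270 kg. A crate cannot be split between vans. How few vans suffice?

Total = 240 + 230 + 210 + 210 + 160 + 140 + 70 + 40 = 1300 kg.
Lower bound: ⌈1300/270⌉ = 5 vans.
Also, 6 crates each exceed 135 kg, and no two of those can share a van, so at least 6 vans are needed.
A packing using 6 vans:
  van 1: 240 = 240
  van 2: 230 + 40 = 270
  van 3: 210 = 210
  van 4: 210 = 210
  van 5: 160 + 70 = 230
  van 6: 140 = 140
This matches the lower bound, so 6 is optimal.

6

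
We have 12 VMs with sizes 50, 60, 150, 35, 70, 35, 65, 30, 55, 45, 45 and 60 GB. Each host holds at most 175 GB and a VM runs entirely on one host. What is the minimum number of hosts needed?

5

Total = 150 + 70 + 65 + 60 + 60 + 55 + 50 + 45 + 45 + 35 + 35 + 30 = 700 GB.
Lower bound: ⌈700/175⌉ = 4 hosts.
A packing using 5 hosts:
  host 1: 150 = 150
  host 2: 70 + 65 + 35 = 170
  host 3: 60 + 60 + 55 = 175
  host 4: 50 + 45 + 45 + 35 = 175
  host 5: 30 = 30
No arrangement into 4 hosts stays within capacity, so 5 is optimal.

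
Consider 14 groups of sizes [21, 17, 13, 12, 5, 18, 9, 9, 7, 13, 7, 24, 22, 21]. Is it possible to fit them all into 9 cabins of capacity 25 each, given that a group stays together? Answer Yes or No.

A valid assignment using 9 cabins:
  cabin 1: 24 = 24
  cabin 2: 22 = 22
  cabin 3: 21 = 21
  cabin 4: 21 = 21
  cabin 5: 18 + 7 = 25
  cabin 6: 17 + 7 = 24
  cabin 7: 13 + 12 = 25
  cabin 8: 13 + 9 = 22
  cabin 9: 9 + 5 = 14
Every load is within 25, so 9 cabins suffice.

Yes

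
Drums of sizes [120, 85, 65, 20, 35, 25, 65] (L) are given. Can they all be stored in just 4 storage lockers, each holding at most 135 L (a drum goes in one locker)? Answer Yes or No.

A valid assignment using 4 storage lockers:
  locker 1: 120 = 120
  locker 2: 85 + 35 = 120
  locker 3: 65 + 65 = 130
  locker 4: 25 + 20 = 45
Every load is within 135 L, so 4 storage lockers suffice.

Yes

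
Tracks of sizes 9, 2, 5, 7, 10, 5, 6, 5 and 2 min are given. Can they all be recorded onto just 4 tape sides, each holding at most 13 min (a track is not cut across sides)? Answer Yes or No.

No

Total = 51 min; ⌈51/13⌉ = 4.
The bound of 4 does not rule out 4, but exhaustive search shows no assignment into 4 tape sides of capacity 13 min exists — the minimum is 5.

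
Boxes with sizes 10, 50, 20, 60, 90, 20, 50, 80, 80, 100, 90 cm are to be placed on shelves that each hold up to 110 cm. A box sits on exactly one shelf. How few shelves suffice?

7

Total = 100 + 90 + 90 + 80 + 80 + 60 + 50 + 50 + 20 + 20 + 10 = 650 cm.
Lower bound: ⌈650/110⌉ = 6 shelves.
A packing using 7 shelves:
  shelf 1: 100 + 10 = 110
  shelf 2: 90 + 20 = 110
  shelf 3: 90 + 20 = 110
  shelf 4: 80 = 80
  shelf 5: 80 = 80
  shelf 6: 60 + 50 = 110
  shelf 7: 50 = 50
No arrangement into 6 shelves stays within capacity, so 7 is optimal.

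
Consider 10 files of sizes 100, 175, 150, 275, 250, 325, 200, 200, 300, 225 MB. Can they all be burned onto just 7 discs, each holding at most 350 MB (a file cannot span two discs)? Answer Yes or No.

Total = 2200 MB; ⌈2200/350⌉ = 7.
The bound of 7 does not rule out 7, but exhaustive search shows no assignment into 7 discs of capacity 350 MB exists — the minimum is 8.

No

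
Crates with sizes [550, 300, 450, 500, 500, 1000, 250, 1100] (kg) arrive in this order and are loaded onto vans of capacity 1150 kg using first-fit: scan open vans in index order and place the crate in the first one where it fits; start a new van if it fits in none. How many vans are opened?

5

  550 → van 1 (new)  [load 550/1150]
  300 → van 1  [load 850/1150]
  450 → van 2 (new)  [load 450/1150]
  500 → van 2  [load 950/1150]
  500 → van 3 (new)  [load 500/1150]
  1000 → van 4 (new)  [load 1000/1150]
  250 → van 1  [load 1100/1150]
  1100 → van 5 (new)  [load 1100/1150]
5 vans opened.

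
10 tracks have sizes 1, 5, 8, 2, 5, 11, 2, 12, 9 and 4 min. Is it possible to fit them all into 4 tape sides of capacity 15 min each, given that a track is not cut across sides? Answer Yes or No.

A valid assignment using 4 tape sides:
  side 1: 12 + 2 + 1 = 15
  side 2: 11 + 4 = 15
  side 3: 9 + 5 = 14
  side 4: 8 + 5 + 2 = 15
Every load is within 15 min, so 4 tape sides suffice.

Yes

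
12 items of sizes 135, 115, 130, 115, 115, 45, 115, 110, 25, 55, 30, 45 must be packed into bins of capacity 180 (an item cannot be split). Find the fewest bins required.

7

Total = 135 + 130 + 115 + 115 + 115 + 115 + 110 + 55 + 45 + 45 + 30 + 25 = 1035.
Lower bound: ⌈1035/180⌉ = 6 bins.
Also, 7 items each exceed 90, and no two of those can share a bin, so at least 7 bins are needed.
A packing using 7 bins:
  bin 1: 135 + 45 = 180
  bin 2: 130 + 45 = 175
  bin 3: 115 + 55 = 170
  bin 4: 115 + 30 + 25 = 170
  bin 5: 115 = 115
  bin 6: 115 = 115
  bin 7: 110 = 110
This matches the lower bound, so 7 is optimal.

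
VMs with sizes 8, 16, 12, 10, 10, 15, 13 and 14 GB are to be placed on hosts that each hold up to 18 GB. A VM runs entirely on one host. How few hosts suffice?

7

Total = 16 + 15 + 14 + 13 + 12 + 10 + 10 + 8 = 98 GB.
Lower bound: ⌈98/18⌉ = 6 hosts.
Also, 7 VMs each exceed 9 GB, and no two of those can share a host, so at least 7 hosts are needed.
A packing using 7 hosts:
  host 1: 16 = 16
  host 2: 15 = 15
  host 3: 14 = 14
  host 4: 13 = 13
  host 5: 12 = 12
  host 6: 10 + 8 = 18
  host 7: 10 = 10
This matches the lower bound, so 7 is optimal.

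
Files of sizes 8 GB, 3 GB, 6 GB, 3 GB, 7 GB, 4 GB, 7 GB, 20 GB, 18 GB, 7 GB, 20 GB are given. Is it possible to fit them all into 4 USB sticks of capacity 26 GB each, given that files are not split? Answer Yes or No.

Yes

A valid assignment using 4 USB sticks:
  USB stick 1: 20 + 6 = 26
  USB stick 2: 20 + 3 + 3 = 26
  USB stick 3: 18 + 8 = 26
  USB stick 4: 7 + 7 + 7 + 4 = 25
Every load is within 26 GB, so 4 USB sticks suffice.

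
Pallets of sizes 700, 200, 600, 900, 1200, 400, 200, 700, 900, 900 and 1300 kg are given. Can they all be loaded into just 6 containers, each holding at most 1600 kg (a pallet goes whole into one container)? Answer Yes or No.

A valid assignment using 6 containers:
  container 1: 1300 + 200 = 1500
  container 2: 1200 + 400 = 1600
  container 3: 900 + 700 = 1600
  container 4: 900 + 700 = 1600
  container 5: 900 + 600 = 1500
  container 6: 200 = 200
Every load is within 1600 kg, so 6 containers suffice.

Yes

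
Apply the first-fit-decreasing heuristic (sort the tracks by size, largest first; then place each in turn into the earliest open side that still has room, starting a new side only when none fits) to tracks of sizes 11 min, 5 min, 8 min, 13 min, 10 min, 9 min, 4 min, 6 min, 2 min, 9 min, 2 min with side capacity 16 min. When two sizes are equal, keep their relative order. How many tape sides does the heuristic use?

6

Sorted descending: 13, 11, 10, 9, 9, 8, 6, 5, 4, 2, 2.
  13 → side 1 (new)  [load 13/16]
  11 → side 2 (new)  [load 11/16]
  10 → side 3 (new)  [load 10/16]
  9 → side 4 (new)  [load 9/16]
  9 → side 5 (new)  [load 9/16]
  8 → side 6 (new)  [load 8/16]
  6 → side 3  [load 16/16]
  5 → side 2  [load 16/16]
  4 → side 4  [load 13/16]
  2 → side 1  [load 15/16]
  2 → side 4  [load 15/16]
6 tape sides opened.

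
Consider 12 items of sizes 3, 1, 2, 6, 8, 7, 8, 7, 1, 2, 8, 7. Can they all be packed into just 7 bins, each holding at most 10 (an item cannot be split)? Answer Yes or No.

Yes

A valid assignment using 7 bins:
  bin 1: 8 + 2 = 10
  bin 2: 8 + 2 = 10
  bin 3: 8 + 1 + 1 = 10
  bin 4: 7 + 3 = 10
  bin 5: 7 = 7
  bin 6: 7 = 7
  bin 7: 6 = 6
Every load is within 10, so 7 bins suffice.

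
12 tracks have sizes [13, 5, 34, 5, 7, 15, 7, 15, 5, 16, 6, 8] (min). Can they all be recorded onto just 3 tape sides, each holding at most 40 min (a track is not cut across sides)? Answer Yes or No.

No

Total = 136 min; ⌈136/40⌉ = 4.
At least 4 tape sides are required, but only 3 are allowed.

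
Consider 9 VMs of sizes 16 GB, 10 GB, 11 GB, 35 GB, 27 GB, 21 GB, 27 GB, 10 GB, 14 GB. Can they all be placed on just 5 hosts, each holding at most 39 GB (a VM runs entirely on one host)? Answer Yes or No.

A valid assignment using 5 hosts:
  host 1: 35 = 35
  host 2: 27 + 11 = 38
  host 3: 27 + 10 = 37
  host 4: 21 + 16 = 37
  host 5: 14 + 10 = 24
Every load is within 39 GB, so 5 hosts suffice.

Yes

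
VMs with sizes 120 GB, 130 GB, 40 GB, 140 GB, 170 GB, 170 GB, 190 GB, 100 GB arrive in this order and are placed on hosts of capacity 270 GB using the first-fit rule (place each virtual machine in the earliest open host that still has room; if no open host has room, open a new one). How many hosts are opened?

5

  120 → host 1 (new)  [load 120/270]
  130 → host 1  [load 250/270]
  40 → host 2 (new)  [load 40/270]
  140 → host 2  [load 180/270]
  170 → host 3 (new)  [load 170/270]
  170 → host 4 (new)  [load 170/270]
  190 → host 5 (new)  [load 190/270]
  100 → host 3  [load 270/270]
5 hosts opened.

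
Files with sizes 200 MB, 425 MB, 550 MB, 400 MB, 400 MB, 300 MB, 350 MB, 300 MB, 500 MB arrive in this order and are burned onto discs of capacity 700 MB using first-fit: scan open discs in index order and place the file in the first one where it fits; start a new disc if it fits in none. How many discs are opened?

6

  200 → disc 1 (new)  [load 200/700]
  425 → disc 1  [load 625/700]
  550 → disc 2 (new)  [load 550/700]
  400 → disc 3 (new)  [load 400/700]
  400 → disc 4 (new)  [load 400/700]
  300 → disc 3  [load 700/700]
  350 → disc 5 (new)  [load 350/700]
  300 → disc 4  [load 700/700]
  500 → disc 6 (new)  [load 500/700]
6 discs opened.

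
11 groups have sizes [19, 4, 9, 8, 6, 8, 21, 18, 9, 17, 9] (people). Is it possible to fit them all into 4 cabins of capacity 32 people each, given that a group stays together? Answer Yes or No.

Total = 128 people; ⌈128/32⌉ = 4.
The bound of 4 does not rule out 4, but exhaustive search shows no assignment into 4 cabins of capacity 32 people exists — the minimum is 5.

No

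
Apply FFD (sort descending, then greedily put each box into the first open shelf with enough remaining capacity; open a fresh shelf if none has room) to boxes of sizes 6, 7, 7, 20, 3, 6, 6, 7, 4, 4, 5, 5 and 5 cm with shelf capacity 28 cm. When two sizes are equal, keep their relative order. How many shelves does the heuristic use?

4

Sorted descending: 20, 7, 7, 7, 6, 6, 6, 5, 5, 5, 4, 4, 3.
  20 → shelf 1 (new)  [load 20/28]
  7 → shelf 1  [load 27/28]
  7 → shelf 2 (new)  [load 7/28]
  7 → shelf 2  [load 14/28]
  6 → shelf 2  [load 20/28]
  6 → shelf 2  [load 26/28]
  6 → shelf 3 (new)  [load 6/28]
  5 → shelf 3  [load 11/28]
  5 → shelf 3  [load 16/28]
  5 → shelf 3  [load 21/28]
  4 → shelf 3  [load 25/28]
  4 → shelf 4 (new)  [load 4/28]
  3 → shelf 3  [load 28/28]
4 shelves opened.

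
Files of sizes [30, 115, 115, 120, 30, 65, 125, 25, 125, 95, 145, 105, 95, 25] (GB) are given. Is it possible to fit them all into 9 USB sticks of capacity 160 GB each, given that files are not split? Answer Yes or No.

A valid assignment using 9 USB sticks:
  USB stick 1: 145 = 145
  USB stick 2: 125 + 30 = 155
  USB stick 3: 125 + 30 = 155
  USB stick 4: 120 + 25 = 145
  USB stick 5: 115 + 25 = 140
  USB stick 6: 115 = 115
  USB stick 7: 105 = 105
  USB stick 8: 95 + 65 = 160
  USB stick 9: 95 = 95
Every load is within 160 GB, so 9 USB sticks suffice.

Yes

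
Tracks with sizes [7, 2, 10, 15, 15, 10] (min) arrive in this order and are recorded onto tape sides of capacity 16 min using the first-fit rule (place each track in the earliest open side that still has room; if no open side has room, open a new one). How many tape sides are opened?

5

  7 → side 1 (new)  [load 7/16]
  2 → side 1  [load 9/16]
  10 → side 2 (new)  [load 10/16]
  15 → side 3 (new)  [load 15/16]
  15 → side 4 (new)  [load 15/16]
  10 → side 5 (new)  [load 10/16]
5 tape sides opened.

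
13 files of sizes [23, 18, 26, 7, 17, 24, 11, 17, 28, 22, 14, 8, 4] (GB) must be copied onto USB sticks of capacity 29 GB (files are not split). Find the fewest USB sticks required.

9

Total = 28 + 26 + 24 + 23 + 22 + 18 + 17 + 17 + 14 + 11 + 8 + 7 + 4 = 219 GB.
Lower bound: ⌈219/29⌉ = 8 USB sticks.
A packing using 9 USB sticks:
  USB stick 1: 28 = 28
  USB stick 2: 26 = 26
  USB stick 3: 24 + 4 = 28
  USB stick 4: 23 = 23
  USB stick 5: 22 + 7 = 29
  USB stick 6: 18 + 11 = 29
  USB stick 7: 17 + 8 = 25
  USB stick 8: 17 = 17
  USB stick 9: 14 = 14
No arrangement into 8 USB sticks stays within capacity, so 9 is optimal.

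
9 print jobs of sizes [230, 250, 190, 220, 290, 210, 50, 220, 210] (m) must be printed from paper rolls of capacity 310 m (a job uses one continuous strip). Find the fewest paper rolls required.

8

Total = 290 + 250 + 230 + 220 + 220 + 210 + 210 + 190 + 50 = 1870 m.
Lower bound: ⌈1870/310⌉ = 7 paper rolls.
Also, 8 print jobs each exceed 155 m, and no two of those can share a roll, so at least 8 paper rolls are needed.
A packing using 8 paper rolls:
  roll 1: 290 = 290
  roll 2: 250 + 50 = 300
  roll 3: 230 = 230
  roll 4: 220 = 220
  roll 5: 220 = 220
  roll 6: 210 = 210
  roll 7: 210 = 210
  roll 8: 190 = 190
This matches the lower bound, so 8 is optimal.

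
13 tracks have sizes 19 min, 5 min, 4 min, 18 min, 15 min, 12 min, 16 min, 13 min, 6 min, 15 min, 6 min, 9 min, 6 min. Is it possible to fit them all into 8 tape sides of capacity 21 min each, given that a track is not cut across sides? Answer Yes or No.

Yes

A valid assignment using 8 tape sides:
  side 1: 19 = 19
  side 2: 18 = 18
  side 3: 16 + 5 = 21
  side 4: 15 + 6 = 21
  side 5: 15 + 6 = 21
  side 6: 13 + 6 = 19
  side 7: 12 + 9 = 21
  side 8: 4 = 4
Every load is within 21 min, so 8 tape sides suffice.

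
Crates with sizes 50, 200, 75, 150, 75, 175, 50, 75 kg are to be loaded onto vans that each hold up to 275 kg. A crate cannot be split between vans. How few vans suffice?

Total = 200 + 175 + 150 + 75 + 75 + 75 + 50 + 50 = 850 kg.
Lower bound: ⌈850/275⌉ = 4 vans.
A packing using 4 vans:
  van 1: 200 + 75 = 275
  van 2: 175 + 75 = 250
  van 3: 150 + 75 + 50 = 275
  van 4: 50 = 50
This matches the lower bound, so 4 is optimal.

4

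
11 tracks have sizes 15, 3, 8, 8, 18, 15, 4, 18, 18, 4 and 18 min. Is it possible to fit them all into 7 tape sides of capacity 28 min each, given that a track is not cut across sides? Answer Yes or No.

Yes

A valid assignment using 6 tape sides:
  side 1: 18 + 8 = 26
  side 2: 18 + 8 = 26
  side 3: 18 + 4 + 4 = 26
  side 4: 18 + 3 = 21
  side 5: 15 = 15
  side 6: 15 = 15
That uses only 6 ≤ 7, so 7 tape sides are enough.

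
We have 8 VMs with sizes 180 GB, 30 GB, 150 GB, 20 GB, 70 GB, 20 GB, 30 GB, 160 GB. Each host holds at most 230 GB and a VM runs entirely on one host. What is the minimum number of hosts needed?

Total = 180 + 160 + 150 + 70 + 30 + 30 + 20 + 20 = 660 GB.
Lower bound: ⌈660/230⌉ = 3 hosts.
A packing using 3 hosts:
  host 1: 180 + 30 + 20 = 230
  host 2: 160 + 70 = 230
  host 3: 150 + 30 + 20 = 200
This matches the lower bound, so 3 is optimal.

3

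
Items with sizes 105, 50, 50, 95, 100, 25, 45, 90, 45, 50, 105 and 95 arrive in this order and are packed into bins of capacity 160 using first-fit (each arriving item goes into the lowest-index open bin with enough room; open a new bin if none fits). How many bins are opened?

7

  105 → bin 1 (new)  [load 105/160]
  50 → bin 1  [load 155/160]
  50 → bin 2 (new)  [load 50/160]
  95 → bin 2  [load 145/160]
  100 → bin 3 (new)  [load 100/160]
  25 → bin 3  [load 125/160]
  45 → bin 4 (new)  [load 45/160]
  90 → bin 4  [load 135/160]
  45 → bin 5 (new)  [load 45/160]
  50 → bin 5  [load 95/160]
  105 → bin 6 (new)  [load 105/160]
  95 → bin 7 (new)  [load 95/160]
7 bins opened.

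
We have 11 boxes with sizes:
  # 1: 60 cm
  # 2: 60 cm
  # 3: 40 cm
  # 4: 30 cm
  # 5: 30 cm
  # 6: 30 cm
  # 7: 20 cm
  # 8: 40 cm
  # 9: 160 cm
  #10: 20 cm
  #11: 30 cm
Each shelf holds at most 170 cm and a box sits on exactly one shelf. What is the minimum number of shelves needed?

4

Total = 160 + 60 + 60 + 40 + 40 + 30 + 30 + 30 + 30 + 20 + 20 = 520 cm.
Lower bound: ⌈520/170⌉ = 4 shelves.
A packing using 4 shelves:
  shelf 1: 160 = 160
  shelf 2: 60 + 60 + 40 = 160
  shelf 3: 40 + 30 + 30 + 30 + 30 = 160
  shelf 4: 20 + 20 = 40
This matches the lower bound, so 4 is optimal.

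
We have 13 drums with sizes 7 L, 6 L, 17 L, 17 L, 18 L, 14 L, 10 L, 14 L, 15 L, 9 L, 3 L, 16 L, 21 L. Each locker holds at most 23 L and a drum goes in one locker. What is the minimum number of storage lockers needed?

9

Total = 21 + 18 + 17 + 17 + 16 + 15 + 14 + 14 + 10 + 9 + 7 + 6 + 3 = 167 L.
Lower bound: ⌈167/23⌉ = 8 storage lockers.
A packing using 9 storage lockers:
  locker 1: 21 = 21
  locker 2: 18 + 3 = 21
  locker 3: 17 + 6 = 23
  locker 4: 17 = 17
  locker 5: 16 + 7 = 23
  locker 6: 15 = 15
  locker 7: 14 + 9 = 23
  locker 8: 14 = 14
  locker 9: 10 = 10
No arrangement into 8 storage lockers stays within capacity, so 9 is optimal.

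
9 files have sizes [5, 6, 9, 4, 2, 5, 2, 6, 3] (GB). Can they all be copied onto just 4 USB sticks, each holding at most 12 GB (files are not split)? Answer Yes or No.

Yes

A valid assignment using 4 USB sticks:
  USB stick 1: 9 + 3 = 12
  USB stick 2: 6 + 6 = 12
  USB stick 3: 5 + 5 + 2 = 12
  USB stick 4: 4 + 2 = 6
Every load is within 12 GB, so 4 USB sticks suffice.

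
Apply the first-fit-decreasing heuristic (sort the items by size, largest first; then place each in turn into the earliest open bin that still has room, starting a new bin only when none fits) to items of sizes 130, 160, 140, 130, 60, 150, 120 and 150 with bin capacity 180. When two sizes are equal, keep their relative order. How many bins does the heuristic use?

7

Sorted descending: 160, 150, 150, 140, 130, 130, 120, 60.
  160 → bin 1 (new)  [load 160/180]
  150 → bin 2 (new)  [load 150/180]
  150 → bin 3 (new)  [load 150/180]
  140 → bin 4 (new)  [load 140/180]
  130 → bin 5 (new)  [load 130/180]
  130 → bin 6 (new)  [load 130/180]
  120 → bin 7 (new)  [load 120/180]
  60 → bin 7  [load 180/180]
7 bins opened.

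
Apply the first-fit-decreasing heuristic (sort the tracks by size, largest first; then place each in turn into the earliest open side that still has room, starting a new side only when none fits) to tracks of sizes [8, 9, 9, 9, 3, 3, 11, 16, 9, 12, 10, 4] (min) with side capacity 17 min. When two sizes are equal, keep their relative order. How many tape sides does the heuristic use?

Sorted descending: 16, 12, 11, 10, 9, 9, 9, 9, 8, 4, 3, 3.
  16 → side 1 (new)  [load 16/17]
  12 → side 2 (new)  [load 12/17]
  11 → side 3 (new)  [load 11/17]
  10 → side 4 (new)  [load 10/17]
  9 → side 5 (new)  [load 9/17]
  9 → side 6 (new)  [load 9/17]
  9 → side 7 (new)  [load 9/17]
  9 → side 8 (new)  [load 9/17]
  8 → side 5  [load 17/17]
  4 → side 2  [load 16/17]
  3 → side 3  [load 14/17]
  3 → side 3  [load 17/17]
8 tape sides opened.

8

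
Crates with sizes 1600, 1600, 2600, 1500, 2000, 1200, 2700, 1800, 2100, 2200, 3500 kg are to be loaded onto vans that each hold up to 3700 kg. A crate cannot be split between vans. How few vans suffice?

Total = 3500 + 2700 + 2600 + 2200 + 2100 + 2000 + 1800 + 1600 + 1600 + 1500 + 1200 = 22800 kg.
Lower bound: ⌈22800/3700⌉ = 7 vans.
A packing using 7 vans:
  van 1: 3500 = 3500
  van 2: 2700 = 2700
  van 3: 2600 = 2600
  van 4: 2200 + 1500 = 3700
  van 5: 2100 + 1600 = 3700
  van 6: 2000 + 1600 = 3600
  van 7: 1800 + 1200 = 3000
This matches the lower bound, so 7 is optimal.

7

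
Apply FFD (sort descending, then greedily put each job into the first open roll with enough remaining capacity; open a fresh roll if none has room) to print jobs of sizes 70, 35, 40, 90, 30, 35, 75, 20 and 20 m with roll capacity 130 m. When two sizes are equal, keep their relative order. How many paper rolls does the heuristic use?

Sorted descending: 90, 75, 70, 40, 35, 35, 30, 20, 20.
  90 → roll 1 (new)  [load 90/130]
  75 → roll 2 (new)  [load 75/130]
  70 → roll 3 (new)  [load 70/130]
  40 → roll 1  [load 130/130]
  35 → roll 2  [load 110/130]
  35 → roll 3  [load 105/130]
  30 → roll 4 (new)  [load 30/130]
  20 → roll 2  [load 130/130]
  20 → roll 3  [load 125/130]
4 paper rolls opened.

4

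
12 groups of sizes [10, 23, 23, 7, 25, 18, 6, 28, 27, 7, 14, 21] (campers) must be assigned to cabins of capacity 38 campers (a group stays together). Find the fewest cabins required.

7

Total = 28 + 27 + 25 + 23 + 23 + 21 + 18 + 14 + 10 + 7 + 7 + 6 = 209 campers.
Lower bound: ⌈209/38⌉ = 6 cabins.
A packing using 7 cabins:
  cabin 1: 28 + 10 = 38
  cabin 2: 27 + 7 = 34
  cabin 3: 25 + 7 + 6 = 38
  cabin 4: 23 + 14 = 37
  cabin 5: 23 = 23
  cabin 6: 21 = 21
  cabin 7: 18 = 18
No arrangement into 6 cabins stays within capacity, so 7 is optimal.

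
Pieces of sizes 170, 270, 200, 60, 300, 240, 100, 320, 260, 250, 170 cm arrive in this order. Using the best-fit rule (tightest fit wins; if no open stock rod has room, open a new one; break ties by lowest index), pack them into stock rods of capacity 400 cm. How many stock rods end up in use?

  170 → stock rod 1 (new)  [load 170/400]
  270 → stock rod 2 (new)  [load 270/400]
  200 → stock rod 1  [load 370/400]
  60 → stock rod 2  [load 330/400]
  300 → stock rod 3 (new)  [load 300/400]
  240 → stock rod 4 (new)  [load 240/400]
  100 → stock rod 3  [load 400/400]
  320 → stock rod 5 (new)  [load 320/400]
  260 → stock rod 6 (new)  [load 260/400]
  250 → stock rod 7 (new)  [load 250/400]
  170 → stock rod 8 (new)  [load 170/400]
8 stock rods opened.

8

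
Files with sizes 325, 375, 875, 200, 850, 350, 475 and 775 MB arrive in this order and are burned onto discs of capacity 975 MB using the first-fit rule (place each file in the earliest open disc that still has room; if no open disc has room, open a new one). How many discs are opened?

  325 → disc 1 (new)  [load 325/975]
  375 → disc 1  [load 700/975]
  875 → disc 2 (new)  [load 875/975]
  200 → disc 1  [load 900/975]
  850 → disc 3 (new)  [load 850/975]
  350 → disc 4 (new)  [load 350/975]
  475 → disc 4  [load 825/975]
  775 → disc 5 (new)  [load 775/975]
5 discs opened.

5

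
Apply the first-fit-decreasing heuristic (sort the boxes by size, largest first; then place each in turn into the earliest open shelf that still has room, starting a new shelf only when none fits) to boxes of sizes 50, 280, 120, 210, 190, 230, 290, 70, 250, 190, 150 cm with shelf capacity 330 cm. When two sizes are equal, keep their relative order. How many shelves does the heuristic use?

Sorted descending: 290, 280, 250, 230, 210, 190, 190, 150, 120, 70, 50.
  290 → shelf 1 (new)  [load 290/330]
  280 → shelf 2 (new)  [load 280/330]
  250 → shelf 3 (new)  [load 250/330]
  230 → shelf 4 (new)  [load 230/330]
  210 → shelf 5 (new)  [load 210/330]
  190 → shelf 6 (new)  [load 190/330]
  190 → shelf 7 (new)  [load 190/330]
  150 → shelf 8 (new)  [load 150/330]
  120 → shelf 5  [load 330/330]
  70 → shelf 3  [load 320/330]
  50 → shelf 2  [load 330/330]
8 shelves opened.

8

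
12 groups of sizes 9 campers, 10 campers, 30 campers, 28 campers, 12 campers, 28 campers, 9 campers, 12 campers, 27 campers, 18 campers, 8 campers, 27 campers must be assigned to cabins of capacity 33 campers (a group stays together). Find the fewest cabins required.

8

Total = 30 + 28 + 28 + 27 + 27 + 18 + 12 + 12 + 10 + 9 + 9 + 8 = 218 campers.
Lower bound: ⌈218/33⌉ = 7 cabins.
A packing using 8 cabins:
  cabin 1: 30 = 30
  cabin 2: 28 = 28
  cabin 3: 28 = 28
  cabin 4: 27 = 27
  cabin 5: 27 = 27
  cabin 6: 18 + 12 = 30
  cabin 7: 12 + 10 + 9 = 31
  cabin 8: 9 + 8 = 17
No arrangement into 7 cabins stays within capacity, so 8 is optimal.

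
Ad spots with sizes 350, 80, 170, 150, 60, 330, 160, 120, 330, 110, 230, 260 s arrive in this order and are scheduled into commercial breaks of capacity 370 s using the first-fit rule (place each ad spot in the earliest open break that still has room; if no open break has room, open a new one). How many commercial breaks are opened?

  350 → break 1 (new)  [load 350/370]
  80 → break 2 (new)  [load 80/370]
  170 → break 2  [load 250/370]
  150 → break 3 (new)  [load 150/370]
  60 → break 2  [load 310/370]
  330 → break 4 (new)  [load 330/370]
  160 → break 3  [load 310/370]
  120 → break 5 (new)  [load 120/370]
  330 → break 6 (new)  [load 330/370]
  110 → break 5  [load 230/370]
  230 → break 7 (new)  [load 230/370]
  260 → break 8 (new)  [load 260/370]
8 commercial breaks opened.

8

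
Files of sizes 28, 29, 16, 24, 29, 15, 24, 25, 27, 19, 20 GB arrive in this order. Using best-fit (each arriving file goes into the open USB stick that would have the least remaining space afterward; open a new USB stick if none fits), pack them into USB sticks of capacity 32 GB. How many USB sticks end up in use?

  28 → USB stick 1 (new)  [load 28/32]
  29 → USB stick 2 (new)  [load 29/32]
  16 → USB stick 3 (new)  [load 16/32]
  24 → USB stick 4 (new)  [load 24/32]
  29 → USB stick 5 (new)  [load 29/32]
  15 → USB stick 3  [load 31/32]
  24 → USB stick 6 (new)  [load 24/32]
  25 → USB stick 7 (new)  [load 25/32]
  27 → USB stick 8 (new)  [load 27/32]
  19 → USB stick 9 (new)  [load 19/32]
  20 → USB stick 10 (new)  [load 20/32]
10 USB sticks opened.

10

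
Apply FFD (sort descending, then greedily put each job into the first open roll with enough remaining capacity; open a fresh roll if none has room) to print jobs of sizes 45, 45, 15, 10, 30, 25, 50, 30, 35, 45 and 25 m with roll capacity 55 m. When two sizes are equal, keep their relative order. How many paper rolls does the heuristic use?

Sorted descending: 50, 45, 45, 45, 35, 30, 30, 25, 25, 15, 10.
  50 → roll 1 (new)  [load 50/55]
  45 → roll 2 (new)  [load 45/55]
  45 → roll 3 (new)  [load 45/55]
  45 → roll 4 (new)  [load 45/55]
  35 → roll 5 (new)  [load 35/55]
  30 → roll 6 (new)  [load 30/55]
  30 → roll 7 (new)  [load 30/55]
  25 → roll 6  [load 55/55]
  25 → roll 7  [load 55/55]
  15 → roll 5  [load 50/55]
  10 → roll 2  [load 55/55]
7 paper rolls opened.

7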